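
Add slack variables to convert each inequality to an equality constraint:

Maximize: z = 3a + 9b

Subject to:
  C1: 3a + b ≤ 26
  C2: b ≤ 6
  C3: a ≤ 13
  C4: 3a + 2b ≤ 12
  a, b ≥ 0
max z = 3a + 9b

s.t.
  3a + b + s1 = 26
  b + s2 = 6
  a + s3 = 13
  3a + 2b + s4 = 12
  a, b, s1, s2, s3, s4 ≥ 0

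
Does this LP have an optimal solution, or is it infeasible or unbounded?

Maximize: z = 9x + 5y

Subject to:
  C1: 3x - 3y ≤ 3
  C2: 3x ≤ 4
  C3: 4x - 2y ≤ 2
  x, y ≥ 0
Feasible point: (0, 0) satisfies every constraint, so the LP is feasible.
Direction d = (0, 1): for each constraint row a, a·d ≤ 0 —
  (3)(0) + (-3)(1) = -3 ≤ 0
  (3)(0) + (0)(1) = 0 ≤ 0
  (4)(0) + (-2)(1) = -2 ≤ 0
and d ≥ 0, so (0, 0) + t·d stays feasible for every t ≥ 0. Along this ray z = 9x + 5y changes by 5 per unit t, so z → +∞.

The LP is unbounded; z can be made arbitrarily large.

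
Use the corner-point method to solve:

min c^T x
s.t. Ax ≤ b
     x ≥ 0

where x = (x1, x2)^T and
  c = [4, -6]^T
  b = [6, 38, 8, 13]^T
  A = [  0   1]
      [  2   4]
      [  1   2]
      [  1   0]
Each vertex is the intersection of two constraint boundaries that also satisfies all remaining constraints:
  x1 = 0 and x2 = 0 → (0, 0)
  x1 + 2x2 = 8 and x2 = 0 → (8, 0)
  x1 + 2x2 = 8 and x1 = 0 → (0, 4)

Evaluating z = 4x1 - 6x2 at each vertex:
  (0, 0): z = 0
  (8, 0): z = 32
  (0, 4): z = -24

The minimum is at (0, 4) with z = -24.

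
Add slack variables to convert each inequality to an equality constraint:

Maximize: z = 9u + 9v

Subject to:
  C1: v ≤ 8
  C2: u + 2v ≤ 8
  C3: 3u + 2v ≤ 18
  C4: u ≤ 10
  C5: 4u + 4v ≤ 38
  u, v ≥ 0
max z = 9u + 9v

s.t.
  v + s1 = 8
  u + 2v + s2 = 8
  3u + 2v + s3 = 18
  u + s4 = 10
  4u + 4v + s5 = 38
  u, v, s1, s2, s3, s4, s5 ≥ 0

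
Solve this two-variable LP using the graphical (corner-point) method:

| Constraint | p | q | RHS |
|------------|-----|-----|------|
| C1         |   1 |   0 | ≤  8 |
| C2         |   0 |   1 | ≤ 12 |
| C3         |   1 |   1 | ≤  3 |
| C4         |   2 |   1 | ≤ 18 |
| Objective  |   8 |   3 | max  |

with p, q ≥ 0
p = 3, q = 0, z = 24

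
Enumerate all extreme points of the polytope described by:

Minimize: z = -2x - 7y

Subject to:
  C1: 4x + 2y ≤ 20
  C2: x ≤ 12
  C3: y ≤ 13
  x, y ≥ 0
Each vertex is the intersection of two constraint boundaries that also satisfies all remaining constraints:
  x = 0 and y = 0 → (0, 0)
  4x + 2y = 20 and y = 0 → (5, 0)
  4x + 2y = 20 and x = 0 → (0, 10)

Vertices: (0, 0), (5, 0), (0, 10)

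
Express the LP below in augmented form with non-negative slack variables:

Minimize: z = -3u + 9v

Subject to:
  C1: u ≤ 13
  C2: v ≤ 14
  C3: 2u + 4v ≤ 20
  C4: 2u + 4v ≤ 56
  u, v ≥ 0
min z = -3u + 9v

s.t.
  u + s1 = 13
  v + s2 = 14
  2u + 4v + s3 = 20
  2u + 4v + s4 = 56
  u, v, s1, s2, s3, s4 ≥ 0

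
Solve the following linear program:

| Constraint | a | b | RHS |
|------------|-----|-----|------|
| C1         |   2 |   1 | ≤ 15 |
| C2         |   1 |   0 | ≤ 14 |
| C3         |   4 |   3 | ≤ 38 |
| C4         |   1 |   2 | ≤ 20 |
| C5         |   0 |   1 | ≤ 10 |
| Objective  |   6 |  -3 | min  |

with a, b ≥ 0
Each vertex is the intersection of two constraint boundaries that also satisfies all remaining constraints:
  a = 0 and b = 0 → (0, 0)
  2a + b = 15 and b = 0 → (7.5, 0)
  2a + b = 15 and 4a + 3b = 38 → (3.5, 8)
  4a + 3b = 38 and a + 2b = 20 → (3.2, 8.4)
  a + 2b = 20 and b = 10 → (0, 10)

Evaluating z = 6a - 3b at each vertex:
  (0, 0): z = 0
  (7.5, 0): z = 45
  (3.5, 8): z = -3
  (3.2, 8.4): z = -6
  (0, 10): z = -30

The minimum is at (0, 10) with z = -30.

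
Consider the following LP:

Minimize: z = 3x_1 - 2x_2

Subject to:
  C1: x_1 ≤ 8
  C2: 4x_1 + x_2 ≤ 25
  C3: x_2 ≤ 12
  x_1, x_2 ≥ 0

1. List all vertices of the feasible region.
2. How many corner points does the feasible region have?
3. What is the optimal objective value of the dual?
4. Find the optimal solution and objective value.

1. (0, 0), (6.25, 0), (3.25, 12), (0, 12)
2. 4
3. -24 (by strong duality, equal to the primal optimum)
4. x_1 = 0, x_2 = 12, z = -24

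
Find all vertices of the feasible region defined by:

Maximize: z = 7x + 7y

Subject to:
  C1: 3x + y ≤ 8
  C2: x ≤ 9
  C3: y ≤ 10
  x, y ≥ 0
Each vertex is the intersection of two constraint boundaries that also satisfies all remaining constraints:
  x = 0 and y = 0 → (0, 0)
  3x + y = 8 and y = 0 → (2.667, 0)
  3x + y = 8 and x = 0 → (0, 8)

Vertices: (0, 0), (2.667, 0), (0, 8)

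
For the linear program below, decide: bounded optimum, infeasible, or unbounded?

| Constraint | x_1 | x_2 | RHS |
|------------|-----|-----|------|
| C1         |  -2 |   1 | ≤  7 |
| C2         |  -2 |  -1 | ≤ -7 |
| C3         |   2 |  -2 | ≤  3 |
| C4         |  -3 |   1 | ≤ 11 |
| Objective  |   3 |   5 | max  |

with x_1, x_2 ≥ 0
Feasible point: (2, 3) satisfies every constraint, so the LP is feasible.
Direction d = (1, 1): for each constraint row a, a·d ≤ 0 —
  (-2)(1) + (1)(1) = -1 ≤ 0
  (-2)(1) + (-1)(1) = -3 ≤ 0
  (2)(1) + (-2)(1) = 0 ≤ 0
  (-3)(1) + (1)(1) = -2 ≤ 0
and d ≥ 0, so (2, 3) + t·d stays feasible for every t ≥ 0. Along this ray z = 3x_1 + 5x_2 changes by 8 per unit t, so z → +∞.

Unbounded — the objective can increase without bound over the feasible region.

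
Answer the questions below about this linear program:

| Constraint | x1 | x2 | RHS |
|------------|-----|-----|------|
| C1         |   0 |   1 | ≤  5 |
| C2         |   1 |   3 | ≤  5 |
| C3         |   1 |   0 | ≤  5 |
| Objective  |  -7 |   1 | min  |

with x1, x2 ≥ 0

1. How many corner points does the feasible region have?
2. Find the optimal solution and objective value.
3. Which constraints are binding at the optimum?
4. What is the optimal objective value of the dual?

1. 3
2. x1 = 5, x2 = 0, z = -35
3. C2, C3, x2 ≥ 0
4. -35 (by strong duality, equal to the primal optimum)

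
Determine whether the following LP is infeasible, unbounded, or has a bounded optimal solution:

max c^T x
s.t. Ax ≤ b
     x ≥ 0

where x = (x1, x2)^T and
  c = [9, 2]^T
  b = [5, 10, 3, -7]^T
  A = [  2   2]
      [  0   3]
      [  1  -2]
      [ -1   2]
One constraint requires x1 - 2x2 ≤ 3, while the constraint -x1 + 2x2 ≤ -7 is equivalent to x1 - 2x2 ≥ 7. Together they would need 7 ≤ x1 - 2x2 ≤ 3, which is impossible since 7 > 3. No point satisfies all constraints.

Infeasible: no point satisfies all constraints simultaneously.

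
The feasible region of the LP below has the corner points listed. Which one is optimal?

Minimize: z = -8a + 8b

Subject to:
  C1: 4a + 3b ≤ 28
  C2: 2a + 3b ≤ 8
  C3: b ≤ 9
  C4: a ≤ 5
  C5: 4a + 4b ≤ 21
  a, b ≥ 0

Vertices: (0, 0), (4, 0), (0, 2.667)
(4, 0) with z = -32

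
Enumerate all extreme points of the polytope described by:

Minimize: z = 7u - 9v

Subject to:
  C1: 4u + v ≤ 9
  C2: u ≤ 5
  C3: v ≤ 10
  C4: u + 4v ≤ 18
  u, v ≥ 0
Each vertex is the intersection of two constraint boundaries that also satisfies all remaining constraints:
  u = 0 and v = 0 → (0, 0)
  4u + v = 9 and v = 0 → (2.25, 0)
  4u + v = 9 and u + 4v = 18 → (1.2, 4.2)
  u + 4v = 18 and u = 0 → (0, 4.5)

Vertices: (0, 0), (2.25, 0), (1.2, 4.2), (0, 4.5)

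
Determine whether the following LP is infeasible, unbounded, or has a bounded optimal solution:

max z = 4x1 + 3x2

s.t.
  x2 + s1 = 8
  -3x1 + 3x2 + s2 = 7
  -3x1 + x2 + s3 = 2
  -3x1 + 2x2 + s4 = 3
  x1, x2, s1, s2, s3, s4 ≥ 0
Feasible point: (0, 0) satisfies every constraint, so the LP is feasible.
Direction d = (1, 0): for each constraint row a, a·d ≤ 0 —
  (0)(1) + (1)(0) = 0 ≤ 0
  (-3)(1) + (3)(0) = -3 ≤ 0
  (-3)(1) + (1)(0) = -3 ≤ 0
  (-3)(1) + (2)(0) = -3 ≤ 0
and d ≥ 0, so (0, 0) + t·d stays feasible for every t ≥ 0. Along this ray z = 4x1 + 3x2 changes by 4 per unit t, so z → +∞.

The LP is unbounded; z can be made arbitrarily large.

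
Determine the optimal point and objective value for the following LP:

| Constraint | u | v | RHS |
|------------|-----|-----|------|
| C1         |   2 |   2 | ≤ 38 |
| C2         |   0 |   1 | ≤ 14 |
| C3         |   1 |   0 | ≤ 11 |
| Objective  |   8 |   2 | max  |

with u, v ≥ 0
u = 11, v = 8, z = 104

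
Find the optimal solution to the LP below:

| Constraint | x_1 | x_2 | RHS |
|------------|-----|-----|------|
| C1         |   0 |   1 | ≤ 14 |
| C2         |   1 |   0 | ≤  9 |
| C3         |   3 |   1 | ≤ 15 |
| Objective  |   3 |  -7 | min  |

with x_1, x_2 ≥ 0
Each vertex is the intersection of two constraint boundaries that also satisfies all remaining constraints:
  x_1 = 0 and x_2 = 0 → (0, 0)
  3x_1 + x_2 = 15 and x_2 = 0 → (5, 0)
  x_2 = 14 and 3x_1 + x_2 = 15 → (0.3333, 14)
  x_2 = 14 and x_1 = 0 → (0, 14)

Evaluating z = 3x_1 - 7x_2 at each vertex:
  (0, 0): z = 0
  (5, 0): z = 15
  (0.3333, 14): z = -97
  (0, 14): z = -98

The minimum is at (0, 14) with z = -98.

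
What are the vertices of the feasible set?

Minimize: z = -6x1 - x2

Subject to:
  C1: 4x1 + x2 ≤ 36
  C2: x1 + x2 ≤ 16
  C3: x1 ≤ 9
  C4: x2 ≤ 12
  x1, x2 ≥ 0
Each vertex is the intersection of two constraint boundaries that also satisfies all remaining constraints:
  x1 = 0 and x2 = 0 → (0, 0)
  4x1 + x2 = 36 and x1 = 9 → (9, 0)
  4x1 + x2 = 36 and x1 + x2 = 16 → (6.667, 9.333)
  x1 + x2 = 16 and x2 = 12 → (4, 12)
  x2 = 12 and x1 = 0 → (0, 12)

Vertices: (0, 0), (9, 0), (6.667, 9.333), (4, 12), (0, 12)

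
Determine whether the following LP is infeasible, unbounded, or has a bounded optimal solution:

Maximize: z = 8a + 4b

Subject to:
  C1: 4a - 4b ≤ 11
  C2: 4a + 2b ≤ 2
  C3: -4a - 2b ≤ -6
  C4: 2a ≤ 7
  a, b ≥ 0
C2 requires 4a + 2b ≤ 2, while C3 (-4a - 2b ≤ -6) is equivalent to 4a + 2b ≥ 6. Together they would need 6 ≤ 4a + 2b ≤ 2, which is impossible since 6 > 2. No point satisfies all constraints.

Infeasible: no point satisfies all constraints simultaneously.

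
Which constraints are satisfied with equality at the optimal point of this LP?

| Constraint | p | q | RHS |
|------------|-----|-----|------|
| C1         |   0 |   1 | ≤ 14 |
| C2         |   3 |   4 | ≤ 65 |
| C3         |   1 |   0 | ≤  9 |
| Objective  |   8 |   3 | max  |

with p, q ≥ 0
Optimal: p = 9, q = 9.5
Slack at optimum:
  C1: slack = 4.5
  C2: slack = 0 (binding)
  C3: slack = 0 (binding)
  p ≥ 0: p = 9
  q ≥ 0: q = 9.5
Binding constraints: C2, C3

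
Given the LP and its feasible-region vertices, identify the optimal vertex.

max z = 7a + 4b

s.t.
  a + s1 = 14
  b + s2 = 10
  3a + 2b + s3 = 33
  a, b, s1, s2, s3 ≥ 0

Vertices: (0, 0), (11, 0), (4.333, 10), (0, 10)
Evaluating z = 7a + 4b at each vertex:
  (0, 0): z = 0
  (11, 0): z = 77
  (4.333, 10): z = 70.33
  (0, 10): z = 40

The largest value is z = 77, attained at (11, 0).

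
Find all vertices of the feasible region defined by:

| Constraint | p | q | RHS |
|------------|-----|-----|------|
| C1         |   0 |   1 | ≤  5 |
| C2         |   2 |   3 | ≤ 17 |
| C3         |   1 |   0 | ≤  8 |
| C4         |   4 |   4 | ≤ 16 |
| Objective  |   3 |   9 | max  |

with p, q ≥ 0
Each vertex is the intersection of two constraint boundaries that also satisfies all remaining constraints:
  p = 0 and q = 0 → (0, 0)
  4p + 4q = 16 and q = 0 → (4, 0)
  4p + 4q = 16 and p = 0 → (0, 4)

Vertices: (0, 0), (4, 0), (0, 4)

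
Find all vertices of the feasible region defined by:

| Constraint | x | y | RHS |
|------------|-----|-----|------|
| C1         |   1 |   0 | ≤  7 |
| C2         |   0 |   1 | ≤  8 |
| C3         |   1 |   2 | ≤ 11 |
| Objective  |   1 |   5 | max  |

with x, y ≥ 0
Each vertex is the intersection of two constraint boundaries that also satisfies all remaining constraints:
  x = 0 and y = 0 → (0, 0)
  x = 7 and y = 0 → (7, 0)
  x = 7 and x + 2y = 11 → (7, 2)
  x + 2y = 11 and x = 0 → (0, 5.5)

Vertices: (0, 0), (7, 0), (7, 2), (0, 5.5)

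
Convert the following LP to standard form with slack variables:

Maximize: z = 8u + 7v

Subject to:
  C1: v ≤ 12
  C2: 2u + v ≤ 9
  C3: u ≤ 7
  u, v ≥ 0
max z = 8u + 7v

s.t.
  v + s1 = 12
  2u + v + s2 = 9
  u + s3 = 7
  u, v, s1, s2, s3 ≥ 0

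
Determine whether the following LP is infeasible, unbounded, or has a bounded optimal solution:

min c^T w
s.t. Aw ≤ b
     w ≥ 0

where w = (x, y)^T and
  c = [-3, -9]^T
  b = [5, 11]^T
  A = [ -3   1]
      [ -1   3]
Feasible point: (0, 0) satisfies every constraint, so the LP is feasible.
Direction d = (1, 0): for each constraint row a, a·d ≤ 0 —
  (-3)(1) + (1)(0) = -3 ≤ 0
  (-1)(1) + (3)(0) = -1 ≤ 0
and d ≥ 0, so (0, 0) + t·d stays feasible for every t ≥ 0. Along this ray z = -3x - 9y changes by -3 per unit t, so z → −∞.

Unbounded: there is a feasible ray along which z → −∞.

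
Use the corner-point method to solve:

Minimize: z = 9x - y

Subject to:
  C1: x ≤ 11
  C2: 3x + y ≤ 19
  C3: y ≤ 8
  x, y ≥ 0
Each vertex is the intersection of two constraint boundaries that also satisfies all remaining constraints:
  x = 0 and y = 0 → (0, 0)
  3x + y = 19 and y = 0 → (6.333, 0)
  3x + y = 19 and y = 8 → (3.667, 8)
  y = 8 and x = 0 → (0, 8)

Evaluating z = 9x - y at each vertex:
  (0, 0): z = 0
  (6.333, 0): z = 57
  (3.667, 8): z = 25
  (0, 8): z = -8

The minimum is at (0, 8) with z = -8.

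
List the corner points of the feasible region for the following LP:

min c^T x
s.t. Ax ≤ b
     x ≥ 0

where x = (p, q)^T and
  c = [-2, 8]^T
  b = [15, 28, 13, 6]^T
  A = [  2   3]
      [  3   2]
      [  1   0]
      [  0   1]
Each vertex is the intersection of two constraint boundaries that also satisfies all remaining constraints:
  p = 0 and q = 0 → (0, 0)
  2p + 3q = 15 and q = 0 → (7.5, 0)
  2p + 3q = 15 and p = 0 → (0, 5)

Vertices: (0, 0), (7.5, 0), (0, 5)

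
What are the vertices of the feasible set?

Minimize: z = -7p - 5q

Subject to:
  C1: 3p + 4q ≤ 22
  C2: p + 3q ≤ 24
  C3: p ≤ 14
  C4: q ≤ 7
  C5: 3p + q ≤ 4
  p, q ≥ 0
Each vertex is the intersection of two constraint boundaries that also satisfies all remaining constraints:
  p = 0 and q = 0 → (0, 0)
  3p + q = 4 and q = 0 → (1.333, 0)
  3p + q = 4 and p = 0 → (0, 4)

Vertices: (0, 0), (1.333, 0), (0, 4)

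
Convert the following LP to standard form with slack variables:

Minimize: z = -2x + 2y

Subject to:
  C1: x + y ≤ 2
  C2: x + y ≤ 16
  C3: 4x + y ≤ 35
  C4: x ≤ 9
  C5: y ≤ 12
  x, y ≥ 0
min z = -2x + 2y

s.t.
  x + y + s1 = 2
  x + y + s2 = 16
  4x + y + s3 = 35
  x + s4 = 9
  y + s5 = 12
  x, y, s1, s2, s3, s4, s5 ≥ 0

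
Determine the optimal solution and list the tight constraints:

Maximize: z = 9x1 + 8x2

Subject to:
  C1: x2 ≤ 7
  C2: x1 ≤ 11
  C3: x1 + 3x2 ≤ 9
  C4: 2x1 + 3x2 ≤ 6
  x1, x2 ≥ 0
Optimal: x1 = 3, x2 = 0
Binding: C4, x2 ≥ 0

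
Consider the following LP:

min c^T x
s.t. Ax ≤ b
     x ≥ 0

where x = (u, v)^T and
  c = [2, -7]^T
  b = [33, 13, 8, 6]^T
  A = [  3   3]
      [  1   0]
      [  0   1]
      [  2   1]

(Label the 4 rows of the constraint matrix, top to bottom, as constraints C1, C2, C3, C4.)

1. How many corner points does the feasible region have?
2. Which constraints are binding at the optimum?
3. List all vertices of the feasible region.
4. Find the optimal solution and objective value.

1. 3
2. C4, u ≥ 0
3. (0, 0), (3, 0), (0, 6)
4. u = 0, v = 6, z = -42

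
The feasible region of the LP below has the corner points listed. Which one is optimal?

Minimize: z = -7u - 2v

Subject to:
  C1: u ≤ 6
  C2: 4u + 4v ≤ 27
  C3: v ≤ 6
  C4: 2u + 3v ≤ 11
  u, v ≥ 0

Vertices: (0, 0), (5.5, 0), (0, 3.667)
(5.5, 0) with z = -38.5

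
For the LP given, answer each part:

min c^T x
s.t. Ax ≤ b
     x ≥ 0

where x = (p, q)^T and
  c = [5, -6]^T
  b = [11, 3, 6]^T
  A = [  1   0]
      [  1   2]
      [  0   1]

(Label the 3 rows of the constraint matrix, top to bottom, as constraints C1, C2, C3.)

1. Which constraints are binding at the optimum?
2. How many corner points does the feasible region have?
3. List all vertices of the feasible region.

1. C2, p ≥ 0
2. 3
3. (0, 0), (3, 0), (0, 1.5)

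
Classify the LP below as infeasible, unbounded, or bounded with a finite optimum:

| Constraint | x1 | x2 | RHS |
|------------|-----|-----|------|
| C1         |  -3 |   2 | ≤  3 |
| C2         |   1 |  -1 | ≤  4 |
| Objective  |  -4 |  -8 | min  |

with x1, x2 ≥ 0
Feasible point: (0, 0) satisfies every constraint, so the LP is feasible.
Direction d = (1, 1): for each constraint row a, a·d ≤ 0 —
  (-3)(1) + (2)(1) = -1 ≤ 0
  (1)(1) + (-1)(1) = 0 ≤ 0
and d ≥ 0, so (0, 0) + t·d stays feasible for every t ≥ 0. Along this ray z = -4x1 - 8x2 changes by -12 per unit t, so z → −∞.

Unbounded: there is a feasible ray along which z → −∞.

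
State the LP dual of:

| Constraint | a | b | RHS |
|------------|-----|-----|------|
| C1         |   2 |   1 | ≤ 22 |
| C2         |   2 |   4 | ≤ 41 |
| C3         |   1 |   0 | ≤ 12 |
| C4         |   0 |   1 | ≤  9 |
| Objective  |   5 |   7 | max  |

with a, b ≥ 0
Minimize: z = 22y1 + 41y2 + 12y3 + 9y4

Subject to:
  C1: -2y1 - 2y2 - y3 ≤ -5
  C2: -y1 - 4y2 - y4 ≤ -7
  y1, y2, y3, y4 ≥ 0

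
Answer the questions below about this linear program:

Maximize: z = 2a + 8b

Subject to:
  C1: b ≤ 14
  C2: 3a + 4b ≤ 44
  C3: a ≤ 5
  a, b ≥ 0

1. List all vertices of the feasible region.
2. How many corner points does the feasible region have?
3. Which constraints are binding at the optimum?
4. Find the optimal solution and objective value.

1. (0, 0), (5, 0), (5, 7.25), (0, 11)
2. 4
3. C2, a ≥ 0
4. a = 0, b = 11, z = 88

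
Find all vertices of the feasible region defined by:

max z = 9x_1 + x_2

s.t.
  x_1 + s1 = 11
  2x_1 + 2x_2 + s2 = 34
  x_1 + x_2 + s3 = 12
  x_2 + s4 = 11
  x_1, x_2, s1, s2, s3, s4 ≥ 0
Each vertex is the intersection of two constraint boundaries that also satisfies all remaining constraints:
  x_1 = 0 and x_2 = 0 → (0, 0)
  x_1 = 11 and x_2 = 0 → (11, 0)
  x_1 = 11 and x_1 + x_2 = 12 → (11, 1)
  x_1 + x_2 = 12 and x_2 = 11 → (1, 11)
  x_2 = 11 and x_1 = 0 → (0, 11)

Vertices: (0, 0), (11, 0), (11, 1), (1, 11), (0, 11)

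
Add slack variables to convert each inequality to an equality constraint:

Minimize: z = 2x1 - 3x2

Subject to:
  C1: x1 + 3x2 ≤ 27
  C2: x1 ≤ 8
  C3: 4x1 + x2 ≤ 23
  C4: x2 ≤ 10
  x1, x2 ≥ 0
min z = 2x1 - 3x2

s.t.
  x1 + 3x2 + s1 = 27
  x1 + s2 = 8
  4x1 + x2 + s3 = 23
  x2 + s4 = 10
  x1, x2, s1, s2, s3, s4 ≥ 0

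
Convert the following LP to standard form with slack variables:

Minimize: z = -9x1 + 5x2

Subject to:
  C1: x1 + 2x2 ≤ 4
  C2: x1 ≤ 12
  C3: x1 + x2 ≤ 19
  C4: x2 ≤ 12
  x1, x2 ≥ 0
min z = -9x1 + 5x2

s.t.
  x1 + 2x2 + s1 = 4
  x1 + s2 = 12
  x1 + x2 + s3 = 19
  x2 + s4 = 12
  x1, x2, s1, s2, s3, s4 ≥ 0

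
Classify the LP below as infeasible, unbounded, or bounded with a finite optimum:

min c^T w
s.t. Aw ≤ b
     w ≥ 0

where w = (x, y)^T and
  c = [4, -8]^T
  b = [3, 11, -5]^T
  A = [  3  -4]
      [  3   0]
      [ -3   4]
One constraint requires 3x - 4y ≤ 3, while the constraint -3x + 4y ≤ -5 is equivalent to 3x - 4y ≥ 5. Together they would need 5 ≤ 3x - 4y ≤ 3, which is impossible since 5 > 3. No point satisfies all constraints.

Infeasible: no point satisfies all constraints simultaneously.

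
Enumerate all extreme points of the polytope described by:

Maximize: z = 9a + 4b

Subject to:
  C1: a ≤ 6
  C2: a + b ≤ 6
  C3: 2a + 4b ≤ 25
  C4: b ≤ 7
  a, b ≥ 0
Each vertex is the intersection of two constraint boundaries that also satisfies all remaining constraints:
  a = 0 and b = 0 → (0, 0)
  a = 6 and a + b = 6 → (6, 0)
  a + b = 6 and a = 0 → (0, 6)

Vertices: (0, 0), (6, 0), (0, 6)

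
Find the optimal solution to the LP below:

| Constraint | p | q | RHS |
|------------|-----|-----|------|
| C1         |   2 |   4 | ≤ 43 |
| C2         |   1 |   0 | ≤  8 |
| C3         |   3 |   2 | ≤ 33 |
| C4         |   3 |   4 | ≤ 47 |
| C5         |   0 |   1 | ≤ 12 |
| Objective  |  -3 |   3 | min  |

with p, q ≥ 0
p = 8, q = 0, z = -24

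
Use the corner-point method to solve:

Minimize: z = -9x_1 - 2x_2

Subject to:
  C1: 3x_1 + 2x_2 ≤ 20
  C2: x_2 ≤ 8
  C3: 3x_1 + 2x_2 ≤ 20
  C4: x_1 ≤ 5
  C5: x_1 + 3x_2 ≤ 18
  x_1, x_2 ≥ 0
Each vertex is the intersection of two constraint boundaries that also satisfies all remaining constraints:
  x_1 = 0 and x_2 = 0 → (0, 0)
  x_1 = 5 and x_2 = 0 → (5, 0)
  3x_1 + 2x_2 = 20 and x_1 = 5 → (5, 2.5)
  3x_1 + 2x_2 = 20 and x_1 + 3x_2 = 18 → (3.429, 4.857)
  x_1 + 3x_2 = 18 and x_1 = 0 → (0, 6)

Evaluating z = -9x_1 - 2x_2 at each vertex:
  (0, 0): z = 0
  (5, 0): z = -45
  (5, 2.5): z = -50
  (3.429, 4.857): z = -40.57
  (0, 6): z = -12

The minimum is at (5, 2.5) with z = -50.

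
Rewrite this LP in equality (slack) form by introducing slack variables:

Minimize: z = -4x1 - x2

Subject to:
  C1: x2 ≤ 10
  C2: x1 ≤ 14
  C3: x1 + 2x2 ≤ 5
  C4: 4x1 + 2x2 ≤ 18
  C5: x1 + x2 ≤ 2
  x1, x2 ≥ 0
min z = -4x1 - x2

s.t.
  x2 + s1 = 10
  x1 + s2 = 14
  x1 + 2x2 + s3 = 5
  4x1 + 2x2 + s4 = 18
  x1 + x2 + s5 = 2
  x1, x2, s1, s2, s3, s4, s5 ≥ 0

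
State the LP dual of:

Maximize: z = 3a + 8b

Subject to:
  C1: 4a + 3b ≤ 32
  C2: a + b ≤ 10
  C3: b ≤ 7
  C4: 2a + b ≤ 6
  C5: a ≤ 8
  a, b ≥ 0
Minimize: z = 32y1 + 10y2 + 7y3 + 6y4 + 8y5

Subject to:
  C1: -4y1 - y2 - 2y4 - y5 ≤ -3
  C2: -3y1 - y2 - y3 - y4 ≤ -8
  y1, y2, y3, y4, y5 ≥ 0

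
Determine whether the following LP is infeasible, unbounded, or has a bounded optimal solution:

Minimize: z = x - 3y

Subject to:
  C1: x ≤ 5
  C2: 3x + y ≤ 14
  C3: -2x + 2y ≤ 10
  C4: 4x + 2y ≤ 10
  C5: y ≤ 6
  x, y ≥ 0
The point (0, 5) satisfies every constraint, so the LP is feasible; the constraints give x ≤ 5 and y ≤ 6, which with x, y ≥ 0 keep the feasible region inside a bounded box. A feasible, bounded LP attains a finite optimum at a vertex.

The LP has an optimal solution: (0, 5) with z = -15.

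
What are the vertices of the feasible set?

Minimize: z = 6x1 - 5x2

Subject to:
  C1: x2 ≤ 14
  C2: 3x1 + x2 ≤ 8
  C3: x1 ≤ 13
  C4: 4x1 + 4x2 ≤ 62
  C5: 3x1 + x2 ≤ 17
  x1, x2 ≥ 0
Each vertex is the intersection of two constraint boundaries that also satisfies all remaining constraints:
  x1 = 0 and x2 = 0 → (0, 0)
  3x1 + x2 = 8 and x2 = 0 → (2.667, 0)
  3x1 + x2 = 8 and x1 = 0 → (0, 8)

Vertices: (0, 0), (2.667, 0), (0, 8)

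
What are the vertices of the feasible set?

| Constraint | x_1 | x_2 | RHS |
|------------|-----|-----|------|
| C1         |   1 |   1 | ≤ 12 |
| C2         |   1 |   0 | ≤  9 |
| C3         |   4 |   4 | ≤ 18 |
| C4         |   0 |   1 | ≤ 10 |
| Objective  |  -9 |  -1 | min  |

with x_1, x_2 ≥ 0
Each vertex is the intersection of two constraint boundaries that also satisfies all remaining constraints:
  x_1 = 0 and x_2 = 0 → (0, 0)
  4x_1 + 4x_2 = 18 and x_2 = 0 → (4.5, 0)
  4x_1 + 4x_2 = 18 and x_1 = 0 → (0, 4.5)

Vertices: (0, 0), (4.5, 0), (0, 4.5)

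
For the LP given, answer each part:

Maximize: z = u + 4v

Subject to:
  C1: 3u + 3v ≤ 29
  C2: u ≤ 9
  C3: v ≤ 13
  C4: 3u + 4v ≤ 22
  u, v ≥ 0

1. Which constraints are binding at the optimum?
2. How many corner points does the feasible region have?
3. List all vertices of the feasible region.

1. C4, u ≥ 0
2. 3
3. (0, 0), (7.333, 0), (0, 5.5)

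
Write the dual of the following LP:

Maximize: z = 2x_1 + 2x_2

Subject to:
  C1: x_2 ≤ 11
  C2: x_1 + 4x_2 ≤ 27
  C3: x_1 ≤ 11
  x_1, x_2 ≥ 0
Minimize: z = 11y1 + 27y2 + 11y3

Subject to:
  C1: -y2 - y3 ≤ -2
  C2: -y1 - 4y2 ≤ -2
  y1, y2, y3 ≥ 0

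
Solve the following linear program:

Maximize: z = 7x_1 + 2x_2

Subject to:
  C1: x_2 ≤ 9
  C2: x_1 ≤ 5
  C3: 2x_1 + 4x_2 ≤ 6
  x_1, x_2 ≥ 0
Each vertex is the intersection of two constraint boundaries that also satisfies all remaining constraints:
  x_1 = 0 and x_2 = 0 → (0, 0)
  2x_1 + 4x_2 = 6 and x_2 = 0 → (3, 0)
  2x_1 + 4x_2 = 6 and x_1 = 0 → (0, 1.5)

Evaluating z = 7x_1 + 2x_2 at each vertex:
  (0, 0): z = 0
  (3, 0): z = 21
  (0, 1.5): z = 3

The maximum is at (3, 0) with z = 21.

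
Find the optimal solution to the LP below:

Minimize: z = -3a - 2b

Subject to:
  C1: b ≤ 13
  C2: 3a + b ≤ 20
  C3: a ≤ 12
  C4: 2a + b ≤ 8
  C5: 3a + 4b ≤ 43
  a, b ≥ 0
Each vertex is the intersection of two constraint boundaries that also satisfies all remaining constraints:
  a = 0 and b = 0 → (0, 0)
  2a + b = 8 and b = 0 → (4, 0)
  2a + b = 8 and a = 0 → (0, 8)

Evaluating z = -3a - 2b at each vertex:
  (0, 0): z = 0
  (4, 0): z = -12
  (0, 8): z = -16

The minimum is at (0, 8) with z = -16.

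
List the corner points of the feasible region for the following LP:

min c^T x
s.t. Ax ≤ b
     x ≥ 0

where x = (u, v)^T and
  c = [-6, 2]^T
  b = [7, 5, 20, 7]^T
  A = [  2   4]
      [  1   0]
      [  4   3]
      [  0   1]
Each vertex is the intersection of two constraint boundaries that also satisfies all remaining constraints:
  u = 0 and v = 0 → (0, 0)
  2u + 4v = 7 and v = 0 → (3.5, 0)
  2u + 4v = 7 and u = 0 → (0, 1.75)

Vertices: (0, 0), (3.5, 0), (0, 1.75)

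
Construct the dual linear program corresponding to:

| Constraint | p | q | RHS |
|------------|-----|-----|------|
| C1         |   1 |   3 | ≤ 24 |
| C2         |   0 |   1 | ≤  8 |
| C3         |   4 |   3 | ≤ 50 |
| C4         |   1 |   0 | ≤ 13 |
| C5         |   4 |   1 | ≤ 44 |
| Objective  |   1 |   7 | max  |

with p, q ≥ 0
Minimize: z = 24y1 + 8y2 + 50y3 + 13y4 + 44y5

Subject to:
  C1: -y1 - 4y3 - y4 - 4y5 ≤ -1
  C2: -3y1 - y2 - 3y3 - y5 ≤ -7
  y1, y2, y3, y4, y5 ≥ 0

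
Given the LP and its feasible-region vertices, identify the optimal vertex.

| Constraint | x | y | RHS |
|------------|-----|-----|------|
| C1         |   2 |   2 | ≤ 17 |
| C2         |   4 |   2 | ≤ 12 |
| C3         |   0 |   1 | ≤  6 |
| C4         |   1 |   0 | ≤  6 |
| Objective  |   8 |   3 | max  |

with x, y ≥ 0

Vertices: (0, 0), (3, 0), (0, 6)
Evaluating z = 8x + 3y at each vertex:
  (0, 0): z = 0
  (3, 0): z = 24
  (0, 6): z = 18

The largest value is z = 24, attained at (3, 0).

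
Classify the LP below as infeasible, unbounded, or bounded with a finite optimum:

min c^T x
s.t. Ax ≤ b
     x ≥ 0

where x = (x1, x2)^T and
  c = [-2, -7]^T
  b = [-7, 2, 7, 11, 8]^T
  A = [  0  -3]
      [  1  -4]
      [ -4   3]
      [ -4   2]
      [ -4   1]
Feasible point: (1, 3) satisfies every constraint, so the LP is feasible.
Direction d = (1, 1): for each constraint row a, a·d ≤ 0 —
  (0)(1) + (-3)(1) = -3 ≤ 0
  (1)(1) + (-4)(1) = -3 ≤ 0
  (-4)(1) + (3)(1) = -1 ≤ 0
  (-4)(1) + (2)(1) = -2 ≤ 0
  (-4)(1) + (1)(1) = -3 ≤ 0
and d ≥ 0, so (1, 3) + t·d stays feasible for every t ≥ 0. Along this ray z = -2x1 - 7x2 changes by -9 per unit t, so z → −∞.

The LP is unbounded; z can be made arbitrarily small.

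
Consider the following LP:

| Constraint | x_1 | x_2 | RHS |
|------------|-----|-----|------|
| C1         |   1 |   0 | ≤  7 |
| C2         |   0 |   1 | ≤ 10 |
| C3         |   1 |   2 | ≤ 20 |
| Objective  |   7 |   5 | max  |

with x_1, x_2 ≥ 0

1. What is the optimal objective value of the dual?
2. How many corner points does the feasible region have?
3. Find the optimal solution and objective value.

1. 81.5 (by strong duality, equal to the primal optimum)
2. 4
3. x_1 = 7, x_2 = 6.5, z = 81.5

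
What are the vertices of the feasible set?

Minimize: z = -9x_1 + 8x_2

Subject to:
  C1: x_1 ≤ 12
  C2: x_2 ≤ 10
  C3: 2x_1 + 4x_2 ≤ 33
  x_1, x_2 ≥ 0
Each vertex is the intersection of two constraint boundaries that also satisfies all remaining constraints:
  x_1 = 0 and x_2 = 0 → (0, 0)
  x_1 = 12 and x_2 = 0 → (12, 0)
  x_1 = 12 and 2x_1 + 4x_2 = 33 → (12, 2.25)
  2x_1 + 4x_2 = 33 and x_1 = 0 → (0, 8.25)

Vertices: (0, 0), (12, 0), (12, 2.25), (0, 8.25)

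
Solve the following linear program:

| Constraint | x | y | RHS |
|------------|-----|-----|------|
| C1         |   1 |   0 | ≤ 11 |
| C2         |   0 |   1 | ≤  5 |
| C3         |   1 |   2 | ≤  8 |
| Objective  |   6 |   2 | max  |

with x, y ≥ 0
x = 8, y = 0, z = 48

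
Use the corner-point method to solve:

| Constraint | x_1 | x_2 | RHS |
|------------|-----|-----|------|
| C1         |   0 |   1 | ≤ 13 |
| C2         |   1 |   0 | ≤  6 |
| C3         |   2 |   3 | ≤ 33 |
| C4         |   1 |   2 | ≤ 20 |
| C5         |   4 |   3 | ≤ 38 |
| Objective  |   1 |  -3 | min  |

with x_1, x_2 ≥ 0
x_1 = 0, x_2 = 10, z = -30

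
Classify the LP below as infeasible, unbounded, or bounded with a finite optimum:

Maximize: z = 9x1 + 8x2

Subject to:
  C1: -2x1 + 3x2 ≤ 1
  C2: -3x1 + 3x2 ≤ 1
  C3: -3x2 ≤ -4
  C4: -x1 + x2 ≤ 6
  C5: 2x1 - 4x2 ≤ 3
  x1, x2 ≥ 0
Feasible point: (3, 2) satisfies every constraint, so the LP is feasible.
Direction d = (3, 2): for each constraint row a, a·d ≤ 0 —
  (-2)(3) + (3)(2) = 0 ≤ 0
  (-3)(3) + (3)(2) = -3 ≤ 0
  (0)(3) + (-3)(2) = -6 ≤ 0
  (-1)(3) + (1)(2) = -1 ≤ 0
  (2)(3) + (-4)(2) = -2 ≤ 0
and d ≥ 0, so (3, 2) + t·d stays feasible for every t ≥ 0. Along this ray z = 9x1 + 8x2 changes by 43 per unit t, so z → +∞.

The LP is unbounded; z can be made arbitrarily large.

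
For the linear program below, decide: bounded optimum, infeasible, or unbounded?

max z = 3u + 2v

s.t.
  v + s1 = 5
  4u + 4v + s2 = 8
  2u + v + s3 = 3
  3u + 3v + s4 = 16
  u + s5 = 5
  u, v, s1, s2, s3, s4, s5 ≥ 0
The point (1, 1) satisfies every constraint, so the LP is feasible; the constraints give u ≤ 5 and v ≤ 5, which with u, v ≥ 0 keep the feasible region inside a bounded box. A feasible, bounded LP attains a finite optimum at a vertex.

Evaluating z = 3u + 2v at each vertex:
  (0, 0): z = 0
  (1.5, 0): z = 4.5
  (1, 1): z = 5
  (0, 2): z = 4

Bounded optimum: z* = 5 at (1, 1).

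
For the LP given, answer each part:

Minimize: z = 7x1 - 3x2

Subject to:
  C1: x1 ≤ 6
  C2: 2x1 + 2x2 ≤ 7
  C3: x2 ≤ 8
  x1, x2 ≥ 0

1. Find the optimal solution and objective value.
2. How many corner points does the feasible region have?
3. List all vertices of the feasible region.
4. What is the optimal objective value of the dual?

1. x1 = 0, x2 = 3.5, z = -10.5
2. 3
3. (0, 0), (3.5, 0), (0, 3.5)
4. -10.5 (by strong duality, equal to the primal optimum)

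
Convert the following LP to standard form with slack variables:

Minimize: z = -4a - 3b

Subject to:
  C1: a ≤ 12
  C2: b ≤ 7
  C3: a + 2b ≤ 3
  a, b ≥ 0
min z = -4a - 3b

s.t.
  a + s1 = 12
  b + s2 = 7
  a + 2b + s3 = 3
  a, b, s1, s2, s3 ≥ 0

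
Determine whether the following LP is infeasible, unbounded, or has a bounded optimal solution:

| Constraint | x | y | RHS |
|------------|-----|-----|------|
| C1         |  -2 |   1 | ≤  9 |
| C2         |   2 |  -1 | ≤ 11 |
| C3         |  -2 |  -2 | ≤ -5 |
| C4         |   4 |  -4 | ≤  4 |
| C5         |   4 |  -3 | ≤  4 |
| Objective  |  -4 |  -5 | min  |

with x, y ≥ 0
Feasible point: (0, 3) satisfies every constraint, so the LP is feasible.
Direction d = (1, 2): for each constraint row a, a·d ≤ 0 —
  (-2)(1) + (1)(2) = 0 ≤ 0
  (2)(1) + (-1)(2) = 0 ≤ 0
  (-2)(1) + (-2)(2) = -6 ≤ 0
  (4)(1) + (-4)(2) = -4 ≤ 0
  (4)(1) + (-3)(2) = -2 ≤ 0
and d ≥ 0, so (0, 3) + t·d stays feasible for every t ≥ 0. Along this ray z = -4x - 5y changes by -14 per unit t, so z → −∞.

The LP is unbounded; z can be made arbitrarily small.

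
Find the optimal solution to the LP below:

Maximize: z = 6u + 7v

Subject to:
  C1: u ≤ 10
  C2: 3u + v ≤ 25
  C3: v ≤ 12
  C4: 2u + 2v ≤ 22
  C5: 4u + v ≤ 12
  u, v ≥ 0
u = 0, v = 11, z = 77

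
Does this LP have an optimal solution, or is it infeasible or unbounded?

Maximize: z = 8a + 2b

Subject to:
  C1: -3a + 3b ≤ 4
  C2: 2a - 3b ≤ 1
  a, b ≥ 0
Feasible point: (0, 0) satisfies every constraint, so the LP is feasible.
Direction d = (1, 1): for each constraint row a, a·d ≤ 0 —
  (-3)(1) + (3)(1) = 0 ≤ 0
  (2)(1) + (-3)(1) = -1 ≤ 0
and d ≥ 0, so (0, 0) + t·d stays feasible for every t ≥ 0. Along this ray z = 8a + 2b changes by 10 per unit t, so z → +∞.

Unbounded — the objective can increase without bound over the feasible region.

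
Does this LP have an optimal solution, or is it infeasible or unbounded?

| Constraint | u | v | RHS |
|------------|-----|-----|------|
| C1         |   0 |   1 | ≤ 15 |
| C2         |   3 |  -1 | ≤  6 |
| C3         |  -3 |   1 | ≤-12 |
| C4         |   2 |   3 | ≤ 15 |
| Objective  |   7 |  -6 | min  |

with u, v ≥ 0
C2 requires 3u - v ≤ 6, while C3 (-3u + v ≤ -12) is equivalent to 3u - v ≥ 12. Together they would need 12 ≤ 3u - v ≤ 6, which is impossible since 12 > 6. No point satisfies all constraints.

The feasible region is empty; the LP is infeasible.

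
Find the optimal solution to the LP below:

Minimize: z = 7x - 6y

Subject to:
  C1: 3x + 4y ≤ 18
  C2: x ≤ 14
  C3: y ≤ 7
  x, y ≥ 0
x = 0, y = 4.5, z = -27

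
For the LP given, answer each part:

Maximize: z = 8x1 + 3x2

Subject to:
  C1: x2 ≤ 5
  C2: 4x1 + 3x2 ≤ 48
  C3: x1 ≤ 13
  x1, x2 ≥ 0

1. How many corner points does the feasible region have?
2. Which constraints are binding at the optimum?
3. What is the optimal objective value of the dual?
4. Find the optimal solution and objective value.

1. 4
2. C2, x2 ≥ 0
3. 96 (by strong duality, equal to the primal optimum)
4. x1 = 12, x2 = 0, z = 96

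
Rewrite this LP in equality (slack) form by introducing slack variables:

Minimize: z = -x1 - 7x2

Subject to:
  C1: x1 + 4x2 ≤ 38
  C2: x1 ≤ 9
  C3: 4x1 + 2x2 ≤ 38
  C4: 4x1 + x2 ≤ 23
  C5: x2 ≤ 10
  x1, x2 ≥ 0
min z = -x1 - 7x2

s.t.
  x1 + 4x2 + s1 = 38
  x1 + s2 = 9
  4x1 + 2x2 + s3 = 38
  4x1 + x2 + s4 = 23
  x2 + s5 = 10
  x1, x2, s1, s2, s3, s4, s5 ≥ 0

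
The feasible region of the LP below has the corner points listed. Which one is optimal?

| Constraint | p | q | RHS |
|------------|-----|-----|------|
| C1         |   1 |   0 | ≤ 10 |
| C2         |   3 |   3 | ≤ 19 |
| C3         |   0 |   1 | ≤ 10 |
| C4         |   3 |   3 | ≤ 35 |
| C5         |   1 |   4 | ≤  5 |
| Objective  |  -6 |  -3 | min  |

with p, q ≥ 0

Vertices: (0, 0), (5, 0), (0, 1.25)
Evaluating z = -6p - 3q at each vertex:
  (0, 0): z = 0
  (5, 0): z = -30
  (0, 1.25): z = -3.75

The smallest value is z = -30, attained at (5, 0).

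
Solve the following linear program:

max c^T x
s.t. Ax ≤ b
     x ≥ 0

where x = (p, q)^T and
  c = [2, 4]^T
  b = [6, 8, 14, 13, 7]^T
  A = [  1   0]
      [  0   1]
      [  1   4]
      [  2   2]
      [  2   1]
Each vertex is the intersection of two constraint boundaries that also satisfies all remaining constraints:
  p = 0 and q = 0 → (0, 0)
  2p + q = 7 and q = 0 → (3.5, 0)
  p + 4q = 14 and 2p + q = 7 → (2, 3)
  p + 4q = 14 and p = 0 → (0, 3.5)

Evaluating z = 2p + 4q at each vertex:
  (0, 0): z = 0
  (3.5, 0): z = 7
  (2, 3): z = 16
  (0, 3.5): z = 14

The maximum is at (2, 3) with z = 16.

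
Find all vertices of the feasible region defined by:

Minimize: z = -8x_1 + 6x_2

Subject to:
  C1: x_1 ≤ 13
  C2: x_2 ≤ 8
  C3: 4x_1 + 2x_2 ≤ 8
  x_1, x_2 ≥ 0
Each vertex is the intersection of two constraint boundaries that also satisfies all remaining constraints:
  x_1 = 0 and x_2 = 0 → (0, 0)
  4x_1 + 2x_2 = 8 and x_2 = 0 → (2, 0)
  4x_1 + 2x_2 = 8 and x_1 = 0 → (0, 4)

Vertices: (0, 0), (2, 0), (0, 4)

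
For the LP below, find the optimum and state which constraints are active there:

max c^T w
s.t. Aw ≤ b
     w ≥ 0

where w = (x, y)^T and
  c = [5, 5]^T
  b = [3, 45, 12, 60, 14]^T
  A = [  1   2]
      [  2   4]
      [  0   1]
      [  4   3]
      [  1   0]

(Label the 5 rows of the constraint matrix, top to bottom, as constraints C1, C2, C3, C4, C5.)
Optimal: x = 3, y = 0
Slack at optimum:
  C1: slack = 0 (binding)
  C2: slack = 39
  C3: slack = 12
  C4: slack = 48
  C5: slack = 11
  x ≥ 0: x = 3
  y ≥ 0: y = 0 (binding)
Binding constraints: C1, y ≥ 0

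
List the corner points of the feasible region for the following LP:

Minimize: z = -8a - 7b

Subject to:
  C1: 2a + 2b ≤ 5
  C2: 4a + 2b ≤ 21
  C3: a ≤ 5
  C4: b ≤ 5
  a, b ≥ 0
Each vertex is the intersection of two constraint boundaries that also satisfies all remaining constraints:
  a = 0 and b = 0 → (0, 0)
  2a + 2b = 5 and b = 0 → (2.5, 0)
  2a + 2b = 5 and a = 0 → (0, 2.5)

Vertices: (0, 0), (2.5, 0), (0, 2.5)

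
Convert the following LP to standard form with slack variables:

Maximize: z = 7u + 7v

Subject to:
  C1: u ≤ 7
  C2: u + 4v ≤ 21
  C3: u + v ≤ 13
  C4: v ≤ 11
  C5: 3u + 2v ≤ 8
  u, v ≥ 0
max z = 7u + 7v

s.t.
  u + s1 = 7
  u + 4v + s2 = 21
  u + v + s3 = 13
  v + s4 = 11
  3u + 2v + s5 = 8
  u, v, s1, s2, s3, s4, s5 ≥ 0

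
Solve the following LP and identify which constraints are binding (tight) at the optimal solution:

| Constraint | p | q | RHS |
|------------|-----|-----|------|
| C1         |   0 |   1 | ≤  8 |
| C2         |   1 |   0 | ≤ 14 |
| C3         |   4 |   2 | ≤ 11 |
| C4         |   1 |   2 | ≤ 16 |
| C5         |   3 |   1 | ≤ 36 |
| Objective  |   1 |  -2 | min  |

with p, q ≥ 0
Optimal: p = 0, q = 5.5
Binding: C3, p ≥ 0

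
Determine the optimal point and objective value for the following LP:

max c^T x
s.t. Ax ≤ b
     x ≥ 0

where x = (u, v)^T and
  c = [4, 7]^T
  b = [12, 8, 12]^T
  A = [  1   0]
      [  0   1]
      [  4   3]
Each vertex is the intersection of two constraint boundaries that also satisfies all remaining constraints:
  u = 0 and v = 0 → (0, 0)
  4u + 3v = 12 and v = 0 → (3, 0)
  4u + 3v = 12 and u = 0 → (0, 4)

Evaluating z = 4u + 7v at each vertex:
  (0, 0): z = 0
  (3, 0): z = 12
  (0, 4): z = 28

The maximum is at (0, 4) with z = 28.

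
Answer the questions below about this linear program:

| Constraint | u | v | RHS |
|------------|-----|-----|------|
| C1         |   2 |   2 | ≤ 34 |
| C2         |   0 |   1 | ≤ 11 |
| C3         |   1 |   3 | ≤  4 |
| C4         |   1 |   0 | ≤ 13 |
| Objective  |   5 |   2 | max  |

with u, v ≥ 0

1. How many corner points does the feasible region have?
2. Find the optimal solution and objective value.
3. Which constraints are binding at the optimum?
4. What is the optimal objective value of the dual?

1. 3
2. u = 4, v = 0, z = 20
3. C3, v ≥ 0
4. 20 (by strong duality, equal to the primal optimum)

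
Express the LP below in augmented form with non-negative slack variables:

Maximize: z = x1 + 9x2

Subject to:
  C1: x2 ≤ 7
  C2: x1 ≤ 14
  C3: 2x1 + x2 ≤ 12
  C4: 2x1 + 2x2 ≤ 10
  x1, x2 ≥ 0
max z = x1 + 9x2

s.t.
  x2 + s1 = 7
  x1 + s2 = 14
  2x1 + x2 + s3 = 12
  2x1 + 2x2 + s4 = 10
  x1, x2, s1, s2, s3, s4 ≥ 0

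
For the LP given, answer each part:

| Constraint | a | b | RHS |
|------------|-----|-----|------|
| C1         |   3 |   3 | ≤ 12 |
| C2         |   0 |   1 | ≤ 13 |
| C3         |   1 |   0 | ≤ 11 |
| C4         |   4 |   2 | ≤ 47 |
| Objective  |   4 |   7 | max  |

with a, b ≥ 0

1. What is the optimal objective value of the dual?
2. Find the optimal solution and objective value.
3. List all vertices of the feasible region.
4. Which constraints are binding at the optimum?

1. 28 (by strong duality, equal to the primal optimum)
2. a = 0, b = 4, z = 28
3. (0, 0), (4, 0), (0, 4)
4. C1, a ≥ 0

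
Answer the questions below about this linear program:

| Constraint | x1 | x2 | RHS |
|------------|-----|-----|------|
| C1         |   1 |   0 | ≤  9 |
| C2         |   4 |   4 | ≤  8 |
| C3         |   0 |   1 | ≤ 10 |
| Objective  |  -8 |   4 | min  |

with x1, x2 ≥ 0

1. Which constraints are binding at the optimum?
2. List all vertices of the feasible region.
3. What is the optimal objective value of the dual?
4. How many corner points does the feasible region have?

1. C2, x2 ≥ 0
2. (0, 0), (2, 0), (0, 2)
3. -16 (by strong duality, equal to the primal optimum)
4. 3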